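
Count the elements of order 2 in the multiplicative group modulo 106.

φ(106) = φ(2)·φ(53) = 1·52 = 52 = 2^2 · 13.
Since (Z/106Z)^× is cyclic of order 52, the number of elements of order d is φ(d) when d | 52 and 0 otherwise.
2 | 52, and φ(2) = 2 − 1 = 1.

1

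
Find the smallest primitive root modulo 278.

φ(278) = φ(2)·φ(139) = 1·138 = 138 = 2 · 3 · 23.
Test candidates g = 2, 3, … against the prime factors q ∈ {2, 3, 23} of φ(278): g is a generator iff g^(138/q) ≢ 1 for every such q.
g = 2: gcd(2, 278) = 2 > 1, not a unit — skip.
g = 3: 3^69 ≡ 277; 3^46 ≡ 181; 3^6 ≡ 173 — none is 1, so 3 is a primitive root.
Hence the least primitive root of 278 is 3.

3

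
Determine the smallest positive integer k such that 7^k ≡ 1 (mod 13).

12

Since 7 ∈ (Z/13Z)^×, its order divides φ(13) = 13 − 1 = 12 = 2^2 · 3.
Divisors of 12: 1, 2, 3, 4, 6, 12.
Compute 7^d (mod 13) for the divisors d until we hit 1:
7^1 ≡ 7 (mod 13)
7^2 ≡ 10 (mod 13)
7^3 ≡ 5 (mod 13)
7^4 ≡ 9 (mod 13)
7^6 ≡ 12 (mod 13)
7^12 ≡ 1 (mod 13) ✓
Therefore the multiplicative order of 7 modulo 13 is 12.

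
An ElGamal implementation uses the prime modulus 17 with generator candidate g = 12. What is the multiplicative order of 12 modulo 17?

By Lagrange's theorem, ord_17(12) divides φ(17) = 17 − 1 = 16 = 2^4.
Divisors of 16: 1, 2, 4, 8, 16.
Check 12^d mod 17 for each divisor in increasing order:
12^1 ≡ 12 (mod 17)
12^2 ≡ 8 (mod 17)
12^4 ≡ 13 (mod 17)
12^8 ≡ 16 (mod 17)
12^16 ≡ 1 (mod 17) ✓
Therefore the multiplicative order of 12 modulo 17 is 16.

16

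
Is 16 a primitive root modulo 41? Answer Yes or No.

φ(41) = 41 − 1 = 40 = 2^3 · 5.
An element g generates (Z/41Z)^× iff g^(40/q) ≢ 1 (mod 41) for each prime q ∈ {2, 5}.
16^20 ≡ 1 (mod 41)  [q = 2: ≡ 1 ✗]
16^8 ≡ 37 (mod 41)  [q = 5: ≢ 1 ✓]
The check at q = 2 fails, so 16 generates a proper subgroup.

No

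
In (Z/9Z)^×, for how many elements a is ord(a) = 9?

0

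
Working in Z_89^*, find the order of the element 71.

44

ord(71) | φ(89) = 89 − 1 = 88 = 2^3 · 11.
Divisors of 88: 1, 2, 4, 8, 11, 22, 44, 88.
Compute 71^d (mod 89) for the divisors d until we hit 1:
71^1 ≡ 71 (mod 89)
71^2 ≡ 57 (mod 89)
71^4 ≡ 45 (mod 89)
71^8 ≡ 67 (mod 89)
71^11 ≡ 55 (mod 89)
71^22 ≡ 88 (mod 89)
71^44 ≡ 1 (mod 89) ✓
The smallest such exponent is 44, so the order of 71 is 44.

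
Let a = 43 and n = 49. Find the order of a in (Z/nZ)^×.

The order of 43 must divide φ(49) = φ(7^2) = 7·(7−1) = 42 = 2 · 3 · 7.
Divisors of 42: 1, 2, 3, 6, 7, 14, 21, 42.
Compute 43^d (mod 49) for the divisors d until we hit 1:
43^1 ≡ 43 (mod 49)
43^2 ≡ 36 (mod 49)
43^3 ≡ 29 (mod 49)
43^6 ≡ 8 (mod 49)
43^7 ≡ 1 (mod 49) ✓
So ord_49(43) = 7.

7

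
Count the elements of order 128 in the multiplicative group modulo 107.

φ(107) = 107 − 1 = 106 = 2 · 53.
(Z/107Z)^× is cyclic (|G| = 106); a cyclic group of order m has exactly φ(d) elements of each order d | m, and none otherwise.
128 does not divide 106, so no element of (Z/107Z)^× has order 128.

0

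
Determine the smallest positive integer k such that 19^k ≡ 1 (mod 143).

60

The order of 19 must divide φ(143) = φ(11·13) = (11−1)·(13−1) = 10·12 = 120 = 2^3 · 3 · 5.
Divisors of 120: 1, 2, 3, 4, 5, 6, 8, 10, 12, 15, 20, 24, 30, 40, 60, 120.
Check 19^d mod 143 for each divisor in increasing order:
19^1 ≡ 19
19^2 ≡ 75
19^3 ≡ 138
19^4 ≡ 48
19^5 ≡ 54
19^6 ≡ 25
19^8 ≡ 16
19^10 ≡ 56
19^12 ≡ 53
19^15 ≡ 21
19^20 ≡ 133
19^24 ≡ 92
19^30 ≡ 12
19^40 ≡ 100
19^60 ≡ 1
So ord_143(19) = 60.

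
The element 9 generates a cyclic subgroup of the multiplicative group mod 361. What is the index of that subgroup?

ord(9) | φ(361) = φ(19^2) = 19·(19−1) = 342 = 2 · 3^2 · 19.
Divisors of 342: 1, 2, 3, 6, 9, 18, 19, 38, 57, 114, 171, 342.
Evaluate successive powers at the divisors of 342:
9^1 ≡ 9
9^2 ≡ 81
9^3 ≡ 7
9^6 ≡ 49
9^9 ≡ 343
9^18 ≡ 324
9^19 ≡ 28
9^38 ≡ 62
9^57 ≡ 292
9^114 ≡ 68
9^171 ≡ 1
So ord_361(9) = 171, hence |⟨9⟩| = 171.
The index is φ(361) / ord(9) = 342 / 171 = 2.

2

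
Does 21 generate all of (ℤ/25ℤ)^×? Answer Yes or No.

φ(25) = φ(5^2) = 5·(5−1) = 20 = 2^2 · 5.
21 is a primitive root mod 25 iff 21^(φ(25)/q) ≢ 1 for every prime q | φ(25), i.e. q ∈ {2, 5}.
21^10 ≡ 1 (mod 25)  [q = 2: ≡ 1 ✗]
21^4 ≡ 6 (mod 25)  [q = 5: ≢ 1 ✓]
Since 21^10 ≡ 1, the order of 21 divides 10 < 20, so 21 is not a primitive root.

No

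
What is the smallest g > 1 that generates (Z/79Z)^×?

φ(79) = 79 − 1 = 78 = 2 · 3 · 13.
Test candidates g = 2, 3, … against the prime factors q ∈ {2, 3, 13} of φ(79): g is a generator iff g^(78/q) ≢ 1 for every such q.
g = 2: 2^39 ≡ 1 — hits 1, so not a primitive root.
g = 3: 3^39 ≡ 78; 3^26 ≡ 23; 3^6 ≡ 18 — none is 1, so 3 is a primitive root.
Hence the least primitive root of 79 is 3.

3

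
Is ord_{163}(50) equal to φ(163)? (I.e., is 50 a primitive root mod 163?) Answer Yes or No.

φ(163) = 163 − 1 = 162 = 2 · 3^4.
It suffices to check that the order of 50 is not a proper divisor of 162: compute 50^(162/q) for q ∈ {2, 3}.
50^81 ≡ 162 (mod 163)  [q = 2: ≢ 1 ✓]
50^54 ≡ 104 (mod 163)  [q = 3: ≢ 1 ✓]
Every test exponent gives a nontrivial residue, hence 50 generates the full group.

Yes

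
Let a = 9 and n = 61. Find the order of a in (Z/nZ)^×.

By Lagrange's theorem, ord_61(9) divides φ(61) = 61 − 1 = 60 = 2^2 · 3 · 5.
Divisors of 60: 1, 2, 3, 4, 5, 6, 10, 12, 15, 20, 30, 60.
Evaluate successive powers at the divisors of 60:
9^1 ≡ 9 (mod 61)
9^2 ≡ 20 (mod 61)
9^3 ≡ 58 (mod 61)
9^4 ≡ 34 (mod 61)
9^5 ≡ 1 (mod 61) ✓
Hence ord(9) = 5.

5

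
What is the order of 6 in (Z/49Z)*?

Since 6 ∈ (Z/49Z)^×, its order divides φ(49) = φ(7^2) = 7·(7−1) = 42 = 2 · 3 · 7.
Divisors of 42: 1, 2, 3, 6, 7, 14, 21, 42.
Test each divisor d:
6^1 ≡ 6 (mod 49)
6^2 ≡ 36 (mod 49)
6^3 ≡ 20 (mod 49)
6^6 ≡ 8 (mod 49)
6^7 ≡ 48 (mod 49)
6^14 ≡ 1 (mod 49) ✓
The smallest such exponent is 14, so the order of 6 is 14.

14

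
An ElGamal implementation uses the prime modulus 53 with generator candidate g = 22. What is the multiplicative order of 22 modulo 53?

52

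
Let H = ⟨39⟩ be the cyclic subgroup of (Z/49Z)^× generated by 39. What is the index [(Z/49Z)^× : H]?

2

The order of 39 must divide φ(49) = φ(7^2) = 7·(7−1) = 42 = 2 · 3 · 7.
Divisors of 42: 1, 2, 3, 6, 7, 14, 21, 42.
Evaluate successive powers at the divisors of 42:
39^1 ≡ 39 (mod 49)
39^2 ≡ 2 (mod 49)
39^3 ≡ 29 (mod 49)
39^6 ≡ 8 (mod 49)
39^7 ≡ 18 (mod 49)
39^14 ≡ 30 (mod 49)
39^21 ≡ 1 (mod 49) ✓
The order of 39 is 21, so the subgroup it generates has 21 elements.
[(Z/49Z)^× : ⟨39⟩] = 42/21 = 2.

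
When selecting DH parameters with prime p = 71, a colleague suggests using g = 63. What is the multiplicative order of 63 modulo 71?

The order of 63 must divide φ(71) = 71 − 1 = 70 = 2 · 5 · 7.
Divisors of 70: 1, 2, 5, 7, 10, 14, 35, 70.
Test each divisor d:
63^1 ≡ 63 (mod 71)
63^2 ≡ 64 (mod 71)
63^5 ≡ 34 (mod 71)
63^7 ≡ 46 (mod 71)
63^10 ≡ 20 (mod 71)
63^14 ≡ 57 (mod 71)
63^35 ≡ 70 (mod 71)
63^70 ≡ 1 (mod 71) ✓
Therefore the multiplicative order of 63 modulo 71 is 70.

70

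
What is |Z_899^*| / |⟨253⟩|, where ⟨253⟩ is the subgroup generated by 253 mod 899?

10

Since 253 ∈ (Z/899Z)^×, its order divides φ(899) = φ(29·31) = (29−1)·(31−1) = 28·30 = 840 = 2^3 · 3 · 5 · 7.
Divisors of 840: 1, 2, 3, 4, 5, 6, 7, 8, 10, 12, 14, 15, 20, 21, 24, 28, 30, 35, 40, 42, 56, 60, 70, 84, 105, 120, 140, 168, 210, 280, 420, 840.
Check 253^d mod 899 for each divisor in increasing order:
253^1 ≡ 253
253^2 ≡ 180
253^3 ≡ 590
253^4 ≡ 36
253^5 ≡ 118
253^6 ≡ 187
253^7 ≡ 563
253^8 ≡ 397
253^10 ≡ 439
253^12 ≡ 807
253^14 ≡ 521
253^15 ≡ 559
253^20 ≡ 335
253^21 ≡ 249
253^24 ≡ 373
253^28 ≡ 842
253^30 ≡ 528
253^35 ≡ 273
253^40 ≡ 749
253^42 ≡ 869
253^56 ≡ 552
253^60 ≡ 94
253^70 ≡ 811
253^84 ≡ 1
The order of 253 is 84, so the subgroup it generates has 84 elements.
The index is φ(899) / ord(253) = 840 / 84 = 10.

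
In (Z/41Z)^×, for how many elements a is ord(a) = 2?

1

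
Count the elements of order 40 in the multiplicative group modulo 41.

φ(41) = 41 − 1 = 40 = 2^3 · 5.
Since (Z/41Z)^× is cyclic of order 40, the number of elements of order d is φ(d) when d | 40 and 0 otherwise.
40 = 2^3 · 5 divides 40, and φ(40) = 16.

16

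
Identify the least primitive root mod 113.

φ(113) = 113 − 1 = 112 = 2^4 · 7.
g is a primitive root iff g^(112/q) ≢ 1 (mod 113) for each prime q ∈ {2, 7}.
g = 2: 2^56 ≡ 1 — hits 1, so not a primitive root.
g = 3: 3^56 ≡ 112; 3^16 ≡ 49 — none is 1, so 3 is a primitive root.
So 3 is the smallest generator of (Z/113Z)^×.

3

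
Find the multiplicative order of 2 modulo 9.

6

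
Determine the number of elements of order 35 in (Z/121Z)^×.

φ(121) = φ(11^2) = 11·(11−1) = 110 = 2 · 5 · 11.
In a cyclic group of order 110, there are φ(d) elements of order d for each divisor d of 110, and zero for non-divisors.
Here 110 is not a multiple of 35, so there are no elements of order 35.

0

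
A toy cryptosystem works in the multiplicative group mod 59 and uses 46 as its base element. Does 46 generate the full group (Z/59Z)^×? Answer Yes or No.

No

φ(59) = 59 − 1 = 58 = 2 · 29.
46 is a primitive root mod 59 iff 46^(φ(59)/q) ≢ 1 for every prime q | φ(59), i.e. q ∈ {2, 29}.
46^29 ≡ 1 (mod 59)  [q = 2: ≡ 1 ✗]
46^2 ≡ 51 (mod 59)  [q = 29: ≢ 1 ✓]
46^29 ≡ 1 shows ord(46) | 29, strictly less than φ(59); not a primitive root.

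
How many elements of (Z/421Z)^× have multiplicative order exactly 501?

0

φ(421) = 421 − 1 = 420 = 2^2 · 3 · 5 · 7.
Since (Z/421Z)^× is cyclic of order 420, the number of elements of order d is φ(d) when d | 420 and 0 otherwise.
501 does not divide 420, so no element of (Z/421Z)^× has order 501.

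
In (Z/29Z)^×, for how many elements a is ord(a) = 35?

φ(29) = 29 − 1 = 28 = 2^2 · 7.
In a cyclic group of order 28, there are φ(d) elements of order d for each divisor d of 28, and zero for non-divisors.
35 does not divide 28, so no element of (Z/29Z)^× has order 35.

0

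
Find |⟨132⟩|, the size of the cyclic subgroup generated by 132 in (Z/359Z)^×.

179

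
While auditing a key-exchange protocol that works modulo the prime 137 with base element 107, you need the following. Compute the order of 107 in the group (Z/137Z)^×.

68

The order of 107 must divide φ(137) = 137 − 1 = 136 = 2^3 · 17.
Divisors of 136: 1, 2, 4, 8, 17, 34, 68, 136.
Evaluate successive powers at the divisors of 136:
107^1 ≡ 107 (mod 137)
107^2 ≡ 78 (mod 137)
107^4 ≡ 56 (mod 137)
107^8 ≡ 122 (mod 137)
107^17 ≡ 100 (mod 137)
107^34 ≡ 136 (mod 137)
107^68 ≡ 1 (mod 137) ✓
The smallest such exponent is 68, so the order of 107 is 68.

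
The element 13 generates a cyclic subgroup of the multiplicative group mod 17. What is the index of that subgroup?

4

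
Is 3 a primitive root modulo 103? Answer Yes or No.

No

φ(103) = 103 − 1 = 102 = 2 · 3 · 17.
An element g generates (Z/103Z)^× iff g^(102/q) ≢ 1 (mod 103) for each prime q ∈ {2, 3, 17}.
3^51 ≡ 102 (mod 103)  [q = 2: ≢ 1 ✓]
3^34 ≡ 1 (mod 103)  [q = 3: ≡ 1 ✗]
3^6 ≡ 8 (mod 103)  [q = 17: ≢ 1 ✓]
Since 3^34 ≡ 1, the order of 3 divides 34 < 102, so 3 is not a primitive root.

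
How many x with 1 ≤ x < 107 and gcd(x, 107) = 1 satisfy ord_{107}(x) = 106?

52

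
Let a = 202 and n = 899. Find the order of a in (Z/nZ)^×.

ord(202) | φ(899) = φ(29·31) = (29−1)·(31−1) = 28·30 = 840 = 2^3 · 3 · 5 · 7.
Divisors of 840: 1, 2, 3, 4, 5, 6, 7, 8, 10, 12, 14, 15, 20, 21, 24, 28, 30, 35, 40, 42, 56, 60, 70, 84, 105, 120, 140, 168, 210, 280, 420, 840.
Test each divisor d:
202^1 ≡ 202
202^2 ≡ 349
202^3 ≡ 376
202^4 ≡ 436
202^5 ≡ 869
202^6 ≡ 233
202^7 ≡ 318
202^8 ≡ 407
202^10 ≡ 1
The smallest such exponent is 10, so the order of 202 is 10.

10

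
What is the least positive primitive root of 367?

φ(367) = 367 − 1 = 366 = 2 · 3 · 61.
g is a primitive root iff g^(366/q) ≢ 1 (mod 367) for each prime q ∈ {2, 3, 61}.
g = 2: 2^183 ≡ 1 — hits 1, so not a primitive root.
g = 3: 3^183 ≡ 366; 3^122 ≡ 1 — hits 1, so not a primitive root.
g = 4: 4^183 ≡ 1 — hits 1, so not a primitive root.
g = 5: 5^183 ≡ 366; 5^122 ≡ 1 — hits 1, so not a primitive root.
g = 6: 6^183 ≡ 366; 6^122 ≡ 283; 6^6 ≡ 47 — none is 1, so 6 is a primitive root.
Hence the least primitive root of 367 is 6.

6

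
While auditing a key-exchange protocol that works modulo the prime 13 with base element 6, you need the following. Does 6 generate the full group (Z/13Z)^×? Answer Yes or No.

φ(13) = 13 − 1 = 12 = 2^2 · 3.
6 is a primitive root mod 13 iff 6^(φ(13)/q) ≢ 1 for every prime q | φ(13), i.e. q ∈ {2, 3}.
6^6 ≡ 12 (mod 13)  [q = 2: ≢ 1 ✓]
6^4 ≡ 9 (mod 13)  [q = 3: ≢ 1 ✓]
Every test exponent gives a nontrivial residue, hence 6 generates the full group.

Yes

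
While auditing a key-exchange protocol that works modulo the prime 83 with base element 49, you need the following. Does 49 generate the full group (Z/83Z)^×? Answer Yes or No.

φ(83) = 83 − 1 = 82 = 2 · 41.
Test 49^(82/q) mod 83 for each prime factor q of 82:
49^41 ≡ 1 (mod 83)  [q = 2: ≡ 1 ✗]
49^2 ≡ 77 (mod 83)  [q = 41: ≢ 1 ✓]
The check at q = 2 fails, so 49 generates a proper subgroup.

No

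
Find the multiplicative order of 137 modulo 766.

191

ord(137) | φ(766) = φ(2)·φ(383) = 1·382 = 382 = 2 · 191.
Divisors of 382: 1, 2, 191, 382.
Check 137^d mod 766 for each divisor in increasing order:
137^1 ≡ 137
137^2 ≡ 385
137^191 ≡ 1
The smallest such exponent is 191, so the order of 137 is 191.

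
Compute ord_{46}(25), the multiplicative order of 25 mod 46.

ord(25) | φ(46) = φ(2)·φ(23) = 1·22 = 22 = 2 · 11.
Divisors of 22: 1, 2, 11, 22.
Compute 25^d (mod 46) for the divisors d until we hit 1:
25^1 ≡ 25
25^2 ≡ 27
25^11 ≡ 1
Therefore the multiplicative order of 25 modulo 46 is 11.

11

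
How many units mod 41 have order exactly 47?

0

φ(41) = 41 − 1 = 40 = 2^3 · 5.
(Z/41Z)^× is cyclic (|G| = 40); a cyclic group of order m has exactly φ(d) elements of each order d | m, and none otherwise.
Since 47 ∤ 40, the count is 0.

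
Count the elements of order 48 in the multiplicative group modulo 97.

16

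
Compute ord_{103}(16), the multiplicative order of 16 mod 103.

ord(16) | φ(103) = 103 − 1 = 102 = 2 · 3 · 17.
Divisors of 102: 1, 2, 3, 6, 17, 34, 51, 102.
Evaluate successive powers at the divisors of 102:
16^1 ≡ 16 (mod 103)
16^2 ≡ 50 (mod 103)
16^3 ≡ 79 (mod 103)
16^6 ≡ 61 (mod 103)
16^17 ≡ 56 (mod 103)
16^34 ≡ 46 (mod 103)
16^51 ≡ 1 (mod 103) ✓
The smallest such exponent is 51, so the order of 16 is 51.

51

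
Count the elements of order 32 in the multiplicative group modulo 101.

φ(101) = 101 − 1 = 100 = 2^2 · 5^2.
In a cyclic group of order 100, there are φ(d) elements of order d for each divisor d of 100, and zero for non-divisors.
32 does not divide 100, so no element of (Z/101Z)^× has order 32.

0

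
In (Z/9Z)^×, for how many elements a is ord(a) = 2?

φ(9) = φ(3^2) = 3·(3−1) = 6 = 2 · 3.
(Z/9Z)^× is cyclic (|G| = 6); a cyclic group of order m has exactly φ(d) elements of each order d | m, and none otherwise.
2 | 6, and φ(2) = 2 − 1 = 1.

1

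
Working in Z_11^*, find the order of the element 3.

ord(3) | φ(11) = 11 − 1 = 10 = 2 · 5.
Divisors of 10: 1, 2, 5, 10.
Compute 3^d (mod 11) for the divisors d until we hit 1:
3^1 ≡ 3 (mod 11)
3^2 ≡ 9 (mod 11)
3^5 ≡ 1 (mod 11) ✓
Therefore the multiplicative order of 3 modulo 11 is 5.

5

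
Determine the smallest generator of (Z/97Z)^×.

5

φ(97) = 97 − 1 = 96 = 2^5 · 3.
Test candidates g = 2, 3, … against the prime factors q ∈ {2, 3} of φ(97): g is a generator iff g^(96/q) ≢ 1 for every such q.
g = 2: 2^48 ≡ 1 — hits 1, so not a primitive root.
g = 3: 3^48 ≡ 1 — hits 1, so not a primitive root.
g = 4: 4^48 ≡ 1 — hits 1, so not a primitive root.
g = 5: 5^48 ≡ 96; 5^32 ≡ 35 — none is 1, so 5 is a primitive root.
Hence the least primitive root of 97 is 5.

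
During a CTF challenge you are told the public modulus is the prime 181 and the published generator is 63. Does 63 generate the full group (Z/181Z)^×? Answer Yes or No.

Yes

φ(181) = 181 − 1 = 180 = 2^2 · 3^2 · 5.
It suffices to check that the order of 63 is not a proper divisor of 180: compute 63^(180/q) for q ∈ {2, 3, 5}.
63^90 ≡ 180 (mod 181)  [q = 2: ≢ 1 ✓]
63^60 ≡ 48 (mod 181)  [q = 3: ≢ 1 ✓]
63^36 ≡ 42 (mod 181)  [q = 5: ≢ 1 ✓]
Every test exponent gives a nontrivial residue, hence 63 generates the full group.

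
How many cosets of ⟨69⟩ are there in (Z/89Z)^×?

2

By Lagrange's theorem, ord_89(69) divides φ(89) = 89 − 1 = 88 = 2^3 · 11.
Divisors of 88: 1, 2, 4, 8, 11, 22, 44, 88.
Check 69^d mod 89 for each divisor in increasing order:
69^1 ≡ 69 (mod 89)
69^2 ≡ 44 (mod 89)
69^4 ≡ 67 (mod 89)
69^8 ≡ 39 (mod 89)
69^11 ≡ 34 (mod 89)
69^22 ≡ 88 (mod 89)
69^44 ≡ 1 (mod 89) ✓
The order of 69 is 44, so the subgroup it generates has 44 elements.
Index = |(Z/89Z)^×| / |⟨69⟩| = 88 / 44 = 2.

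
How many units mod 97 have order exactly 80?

0

φ(97) = 97 − 1 = 96 = 2^5 · 3.
(Z/97Z)^× is cyclic (|G| = 96); a cyclic group of order m has exactly φ(d) elements of each order d | m, and none otherwise.
80 does not divide 96, so no element of (Z/97Z)^× has order 80.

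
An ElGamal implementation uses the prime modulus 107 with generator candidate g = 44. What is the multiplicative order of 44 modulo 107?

53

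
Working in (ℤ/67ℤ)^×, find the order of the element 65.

33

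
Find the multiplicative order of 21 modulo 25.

ord(21) | φ(25) = φ(5^2) = 5·(5−1) = 20 = 2^2 · 5.
Divisors of 20: 1, 2, 4, 5, 10, 20.
Compute 21^d (mod 25) for the divisors d until we hit 1:
21^1 ≡ 21 (mod 25)
21^2 ≡ 16 (mod 25)
21^4 ≡ 6 (mod 25)
21^5 ≡ 1 (mod 25) ✓
Hence ord(21) = 5.

5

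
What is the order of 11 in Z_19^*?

3

The order of 11 must divide φ(19) = 19 − 1 = 18 = 2 · 3^2.
Divisors of 18: 1, 2, 3, 6, 9, 18.
Test each divisor d:
11^1 ≡ 11 (mod 19)
11^2 ≡ 7 (mod 19)
11^3 ≡ 1 (mod 19) ✓
The smallest such exponent is 3, so the order of 11 is 3.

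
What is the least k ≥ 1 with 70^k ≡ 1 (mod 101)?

Since 70 ∈ (Z/101Z)^×, its order divides φ(101) = 101 − 1 = 100 = 2^2 · 5^2.
Divisors of 100: 1, 2, 4, 5, 10, 20, 25, 50, 100.
Test each divisor d:
70^1 ≡ 70
70^2 ≡ 52
70^4 ≡ 78
70^5 ≡ 6
70^10 ≡ 36
70^20 ≡ 84
70^25 ≡ 100
70^50 ≡ 1
So ord_101(70) = 50.

50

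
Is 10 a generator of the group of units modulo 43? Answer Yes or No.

No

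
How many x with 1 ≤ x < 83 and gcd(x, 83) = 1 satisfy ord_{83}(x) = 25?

0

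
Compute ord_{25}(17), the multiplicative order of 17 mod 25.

20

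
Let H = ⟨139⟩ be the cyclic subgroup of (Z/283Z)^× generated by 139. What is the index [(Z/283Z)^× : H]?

1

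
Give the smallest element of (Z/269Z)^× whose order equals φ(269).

φ(269) = 269 − 1 = 268 = 2^2 · 67.
Test candidates g = 2, 3, … against the prime factors q ∈ {2, 67} of φ(269): g is a generator iff g^(268/q) ≢ 1 for every such q.
g = 2: 2^134 ≡ 268; 2^4 ≡ 16 — none is 1, so 2 is a primitive root.
Hence the least primitive root of 269 is 2.

2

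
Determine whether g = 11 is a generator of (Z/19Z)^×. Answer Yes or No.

φ(19) = 19 − 1 = 18 = 2 · 3^2.
An element g generates (Z/19Z)^× iff g^(18/q) ≢ 1 (mod 19) for each prime q ∈ {2, 3}.
11^9 ≡ 1 (mod 19)  [q = 2: ≡ 1 ✗]
11^6 ≡ 1 (mod 19)  [q = 3: ≡ 1 ✗]
11^9 ≡ 1 shows ord(11) | 9, strictly less than φ(19); not a primitive root.

No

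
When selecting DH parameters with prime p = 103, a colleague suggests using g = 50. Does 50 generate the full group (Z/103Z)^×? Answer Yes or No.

No

φ(103) = 103 − 1 = 102 = 2 · 3 · 17.
50 is a primitive root mod 103 iff 50^(φ(103)/q) ≢ 1 for every prime q | φ(103), i.e. q ∈ {2, 3, 17}.
50^51 ≡ 1 (mod 103)  [q = 2: ≡ 1 ✗]
50^34 ≡ 56 (mod 103)  [q = 3: ≢ 1 ✓]
50^6 ≡ 13 (mod 103)  [q = 17: ≢ 1 ✓]
Since 50^51 ≡ 1, the order of 50 divides 51 < 102, so 50 is not a primitive root.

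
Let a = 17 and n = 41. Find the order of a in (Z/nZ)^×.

The order of 17 must divide φ(41) = 41 − 1 = 40 = 2^3 · 5.
Divisors of 40: 1, 2, 4, 5, 8, 10, 20, 40.
Test each divisor d:
17^1 ≡ 17
17^2 ≡ 2
17^4 ≡ 4
17^5 ≡ 27
17^8 ≡ 16
17^10 ≡ 32
17^20 ≡ 40
17^40 ≡ 1
Therefore the multiplicative order of 17 modulo 41 is 40.

40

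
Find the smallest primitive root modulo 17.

3

φ(17) = 17 − 1 = 16 = 2^4.
Test candidates g = 2, 3, … against the prime factors q ∈ {2} of φ(17): g is a generator iff g^(16/q) ≢ 1 for every such q.
g = 2: 2^8 ≡ 1 — hits 1, so not a primitive root.
g = 3: 3^8 ≡ 16 — none is 1, so 3 is a primitive root.
Hence the least primitive root of 17 is 3.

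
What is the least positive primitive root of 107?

φ(107) = 107 − 1 = 106 = 2 · 53.
Test candidates g = 2, 3, … against the prime factors q ∈ {2, 53} of φ(107): g is a generator iff g^(106/q) ≢ 1 for every such q.
g = 2: 2^53 ≡ 106; 2^2 ≡ 4 — none is 1, so 2 is a primitive root.
So 2 is the smallest generator of (Z/107Z)^×.

2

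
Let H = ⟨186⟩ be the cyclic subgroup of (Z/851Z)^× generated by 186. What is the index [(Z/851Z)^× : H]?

72

ord(186) | φ(851) = φ(23·37) = (23−1)·(37−1) = 22·36 = 792 = 2^3 · 3^2 · 11.
Divisors of 792: 1, 2, 3, 4, 6, 8, 9, 11, 12, 18, 22, 24, 33, 36, 44, 66, 72, 88, 99, 132, 198, 264, 396, 792.
Evaluate successive powers at the divisors of 792:
186^1 ≡ 186
186^2 ≡ 556
186^3 ≡ 445
186^4 ≡ 223
186^6 ≡ 593
186^8 ≡ 371
186^9 ≡ 75
186^11 ≡ 1
So ord_851(186) = 11, hence |⟨186⟩| = 11.
Index = |(Z/851Z)^×| / |⟨186⟩| = 792 / 11 = 72.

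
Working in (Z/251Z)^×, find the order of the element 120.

The order of 120 must divide φ(251) = 251 − 1 = 250 = 2 · 5^3.
Divisors of 250: 1, 2, 5, 10, 25, 50, 125, 250.
Compute 120^d (mod 251) for the divisors d until we hit 1:
120^1 ≡ 120
120^2 ≡ 93
120^5 ≡ 246
120^10 ≡ 25
120^25 ≡ 138
120^50 ≡ 219
120^125 ≡ 250
120^250 ≡ 1
Hence ord(120) = 250.

250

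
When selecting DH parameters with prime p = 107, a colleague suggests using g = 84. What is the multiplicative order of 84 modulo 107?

106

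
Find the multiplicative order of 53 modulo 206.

Since 53 ∈ (Z/206Z)^×, its order divides φ(206) = φ(2)·φ(103) = 1·102 = 102 = 2 · 3 · 17.
Divisors of 102: 1, 2, 3, 6, 17, 34, 51, 102.
Evaluate successive powers at the divisors of 102:
53^1 ≡ 53 (mod 206)
53^2 ≡ 131 (mod 206)
53^3 ≡ 145 (mod 206)
53^6 ≡ 13 (mod 206)
53^17 ≡ 57 (mod 206)
53^34 ≡ 159 (mod 206)
53^51 ≡ 205 (mod 206)
53^102 ≡ 1 (mod 206) ✓
Therefore the multiplicative order of 53 modulo 206 is 102.

102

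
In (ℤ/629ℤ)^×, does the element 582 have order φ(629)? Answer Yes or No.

No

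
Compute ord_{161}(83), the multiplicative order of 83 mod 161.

22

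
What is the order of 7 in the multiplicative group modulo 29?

By Lagrange's theorem, ord_29(7) divides φ(29) = 29 − 1 = 28 = 2^2 · 7.
Divisors of 28: 1, 2, 4, 7, 14, 28.
Test each divisor d:
7^1 ≡ 7 (mod 29)
7^2 ≡ 20 (mod 29)
7^4 ≡ 23 (mod 29)
7^7 ≡ 1 (mod 29) ✓
The smallest such exponent is 7, so the order of 7 is 7.

7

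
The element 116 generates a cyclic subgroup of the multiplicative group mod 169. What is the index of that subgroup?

6

ord(116) | φ(169) = φ(13^2) = 13·(13−1) = 156 = 2^2 · 3 · 13.
Divisors of 156: 1, 2, 3, 4, 6, 12, 13, 26, 39, 52, 78, 156.
Test each divisor d:
116^1 ≡ 116
116^2 ≡ 105
116^3 ≡ 12
116^4 ≡ 40
116^6 ≡ 144
116^12 ≡ 118
116^13 ≡ 168
116^26 ≡ 1
The order of 116 is 26, so the subgroup it generates has 26 elements.
Index = |(Z/169Z)^×| / |⟨116⟩| = 156 / 26 = 6.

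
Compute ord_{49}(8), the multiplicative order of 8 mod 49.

ord(8) | φ(49) = φ(7^2) = 7·(7−1) = 42 = 2 · 3 · 7.
Divisors of 42: 1, 2, 3, 6, 7, 14, 21, 42.
Test each divisor d:
8^1 ≡ 8 (mod 49)
8^2 ≡ 15 (mod 49)
8^3 ≡ 22 (mod 49)
8^6 ≡ 43 (mod 49)
8^7 ≡ 1 (mod 49) ✓
The smallest such exponent is 7, so the order of 8 is 7.

7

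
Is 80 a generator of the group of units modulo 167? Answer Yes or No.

Yes

φ(167) = 167 − 1 = 166 = 2 · 83.
An element g generates (Z/167Z)^× iff g^(166/q) ≢ 1 (mod 167) for each prime q ∈ {2, 83}.
80^83 ≡ 166 (mod 167)  [q = 2: ≢ 1 ✓]
80^2 ≡ 54 (mod 167)  [q = 83: ≢ 1 ✓]
None equal 1, so ord_167(80) = 166: 80 is a primitive root.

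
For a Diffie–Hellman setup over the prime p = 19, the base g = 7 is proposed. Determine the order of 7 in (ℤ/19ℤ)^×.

By Lagrange's theorem, ord_19(7) divides φ(19) = 19 − 1 = 18 = 2 · 3^2.
Divisors of 18: 1, 2, 3, 6, 9, 18.
Test each divisor d:
7^1 ≡ 7 (mod 19)
7^2 ≡ 11 (mod 19)
7^3 ≡ 1 (mod 19) ✓
Hence ord(7) = 3.

3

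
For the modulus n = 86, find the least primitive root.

φ(86) = φ(2)·φ(43) = 1·42 = 42 = 2 · 3 · 7.
g is a primitive root iff g^(42/q) ≢ 1 (mod 86) for each prime q ∈ {2, 3, 7}.
g = 2: gcd(2, 86) = 2 > 1, not a unit — skip.
g = 3: 3^21 ≡ 85; 3^14 ≡ 79; 3^6 ≡ 41 — none is 1, so 3 is a primitive root.
The smallest primitive root modulo 86 is 3.

3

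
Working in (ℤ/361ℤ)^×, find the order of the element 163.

57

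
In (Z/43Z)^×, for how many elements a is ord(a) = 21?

φ(43) = 43 − 1 = 42 = 2 · 3 · 7.
In a cyclic group of order 42, there are φ(d) elements of order d for each divisor d of 42, and zero for non-divisors.
21 = 3 · 7 divides 42, and φ(21) = 12.

12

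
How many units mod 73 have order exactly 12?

4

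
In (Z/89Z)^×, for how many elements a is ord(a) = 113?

φ(89) = 89 − 1 = 88 = 2^3 · 11.
Since (Z/89Z)^× is cyclic of order 88, the number of elements of order d is φ(d) when d | 88 and 0 otherwise.
113 does not divide 88, so no element of (Z/89Z)^× has order 113.

0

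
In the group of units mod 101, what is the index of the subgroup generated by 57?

ord(57) | φ(101) = 101 − 1 = 100 = 2^2 · 5^2.
Divisors of 100: 1, 2, 4, 5, 10, 20, 25, 50, 100.
Check 57^d mod 101 for each divisor in increasing order:
57^1 ≡ 57 (mod 101)
57^2 ≡ 17 (mod 101)
57^4 ≡ 87 (mod 101)
57^5 ≡ 10 (mod 101)
57^10 ≡ 100 (mod 101)
57^20 ≡ 1 (mod 101) ✓
The order of 57 is 20, so the subgroup it generates has 20 elements.
[(Z/101Z)^× : ⟨57⟩] = 100/20 = 5.

5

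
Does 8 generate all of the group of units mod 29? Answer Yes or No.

Yes

φ(29) = 29 − 1 = 28 = 2^2 · 7.
It suffices to check that the order of 8 is not a proper divisor of 28: compute 8^(28/q) for q ∈ {2, 7}.
8^14 ≡ 28 (mod 29)  [q = 2: ≢ 1 ✓]
8^4 ≡ 7 (mod 29)  [q = 7: ≢ 1 ✓]
None equal 1, so ord_29(8) = 28: 8 is a primitive root.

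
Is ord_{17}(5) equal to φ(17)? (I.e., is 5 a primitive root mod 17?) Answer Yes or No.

Yes

φ(17) = 17 − 1 = 16 = 2^4.
5 is a primitive root mod 17 iff 5^(φ(17)/q) ≢ 1 for every prime q | φ(17), i.e. q ∈ {2}.
5^8 ≡ 16 (mod 17)  [q = 2: ≢ 1 ✓]
Every test exponent gives a nontrivial residue, hence 5 generates the full group.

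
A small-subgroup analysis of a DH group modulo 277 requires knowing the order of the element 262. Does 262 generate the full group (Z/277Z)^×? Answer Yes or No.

No

φ(277) = 277 − 1 = 276 = 2^2 · 3 · 23.
262 is a primitive root mod 277 iff 262^(φ(277)/q) ≢ 1 for every prime q | φ(277), i.e. q ∈ {2, 3, 23}.
262^138 ≡ 276 (mod 277)  [q = 2: ≢ 1 ✓]
262^92 ≡ 1 (mod 277)  [q = 3: ≡ 1 ✗]
262^12 ≡ 30 (mod 277)  [q = 23: ≢ 1 ✓]
Since 262^92 ≡ 1, the order of 262 divides 92 < 276, so 262 is not a primitive root.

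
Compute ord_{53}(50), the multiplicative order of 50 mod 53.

Since 50 ∈ (Z/53Z)^×, its order divides φ(53) = 53 − 1 = 52 = 2^2 · 13.
Divisors of 52: 1, 2, 4, 13, 26, 52.
Test each divisor d:
50^1 ≡ 50
50^2 ≡ 9
50^4 ≡ 28
50^13 ≡ 23
50^26 ≡ 52
50^52 ≡ 1
The smallest such exponent is 52, so the order of 50 is 52.

52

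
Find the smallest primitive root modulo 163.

φ(163) = 163 − 1 = 162 = 2 · 3^4.
g is a primitive root iff g^(162/q) ≢ 1 (mod 163) for each prime q ∈ {2, 3}.
g = 2: 2^81 ≡ 162; 2^54 ≡ 104 — none is 1, so 2 is a primitive root.
So 2 is the smallest generator of (Z/163Z)^×.

2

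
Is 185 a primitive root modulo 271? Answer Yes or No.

No

φ(271) = 271 − 1 = 270 = 2 · 3^3 · 5.
185 is a primitive root mod 271 iff 185^(φ(271)/q) ≢ 1 for every prime q | φ(271), i.e. q ∈ {2, 3, 5}.
185^135 ≡ 1 (mod 271)  [q = 2: ≡ 1 ✗]
185^90 ≡ 1 (mod 271)  [q = 3: ≡ 1 ✗]
185^54 ≡ 187 (mod 271)  [q = 5: ≢ 1 ✓]
Since 185^135 ≡ 1, the order of 185 divides 135 < 270, so 185 is not a primitive root.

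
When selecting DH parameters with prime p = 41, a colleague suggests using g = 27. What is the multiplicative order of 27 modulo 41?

ord(27) | φ(41) = 41 − 1 = 40 = 2^3 · 5.
Divisors of 40: 1, 2, 4, 5, 8, 10, 20, 40.
Compute 27^d (mod 41) for the divisors d until we hit 1:
27^1 ≡ 27
27^2 ≡ 32
27^4 ≡ 40
27^5 ≡ 14
27^8 ≡ 1
Therefore the multiplicative order of 27 modulo 41 is 8.

8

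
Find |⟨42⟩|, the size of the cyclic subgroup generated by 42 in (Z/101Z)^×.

By Lagrange's theorem, ord_101(42) divides φ(101) = 101 − 1 = 100 = 2^2 · 5^2.
Divisors of 100: 1, 2, 4, 5, 10, 20, 25, 50, 100.
Check 42^d mod 101 for each divisor in increasing order:
42^1 ≡ 42 (mod 101)
42^2 ≡ 47 (mod 101)
42^4 ≡ 88 (mod 101)
42^5 ≡ 60 (mod 101)
42^10 ≡ 65 (mod 101)
42^20 ≡ 84 (mod 101)
42^25 ≡ 91 (mod 101)
42^50 ≡ 100 (mod 101)
42^100 ≡ 1 (mod 101) ✓
Therefore the multiplicative order of 42 modulo 101 is 100.

100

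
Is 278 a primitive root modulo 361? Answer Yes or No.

φ(361) = φ(19^2) = 19·(19−1) = 342 = 2 · 3^2 · 19.
It suffices to check that the order of 278 is not a proper divisor of 342: compute 278^(342/q) for q ∈ {2, 3, 19}.
278^171 ≡ 360 (mod 361)  [q = 2: ≢ 1 ✓]
278^114 ≡ 1 (mod 361)  [q = 3: ≡ 1 ✗]
278^18 ≡ 134 (mod 361)  [q = 19: ≢ 1 ✓]
278^114 ≡ 1 shows ord(278) | 114, strictly less than φ(361); not a primitive root.

No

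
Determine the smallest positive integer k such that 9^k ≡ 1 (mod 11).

5

Since 9 ∈ (Z/11Z)^×, its order divides φ(11) = 11 − 1 = 10 = 2 · 5.
Divisors of 10: 1, 2, 5, 10.
Test each divisor d:
9^1 ≡ 9 (mod 11)
9^2 ≡ 4 (mod 11)
9^5 ≡ 1 (mod 11) ✓
Hence ord(9) = 5.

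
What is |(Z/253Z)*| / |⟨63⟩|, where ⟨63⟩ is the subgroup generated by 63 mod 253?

2

Since 63 ∈ (Z/253Z)^×, its order divides φ(253) = φ(11·23) = (11−1)·(23−1) = 10·22 = 220 = 2^2 · 5 · 11.
Divisors of 220: 1, 2, 4, 5, 10, 11, 20, 22, 44, 55, 110, 220.
Check 63^d mod 253 for each divisor in increasing order:
63^1 ≡ 63 (mod 253)
63^2 ≡ 174 (mod 253)
63^4 ≡ 169 (mod 253)
63^5 ≡ 21 (mod 253)
63^10 ≡ 188 (mod 253)
63^11 ≡ 206 (mod 253)
63^20 ≡ 177 (mod 253)
63^22 ≡ 185 (mod 253)
63^44 ≡ 70 (mod 253)
63^55 ≡ 252 (mod 253)
63^110 ≡ 1 (mod 253) ✓
The order of 63 is 110, so the subgroup it generates has 110 elements.
Index = |(Z/253Z)^×| / |⟨63⟩| = 220 / 110 = 2.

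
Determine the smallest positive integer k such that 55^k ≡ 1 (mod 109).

36

By Lagrange's theorem, ord_109(55) divides φ(109) = 109 − 1 = 108 = 2^2 · 3^3.
Divisors of 108: 1, 2, 3, 4, 6, 9, 12, 18, 27, 36, 54, 108.
Compute 55^d (mod 109) for the divisors d until we hit 1:
55^1 ≡ 55 (mod 109)
55^2 ≡ 82 (mod 109)
55^3 ≡ 41 (mod 109)
55^4 ≡ 75 (mod 109)
55^6 ≡ 46 (mod 109)
55^9 ≡ 33 (mod 109)
55^12 ≡ 45 (mod 109)
55^18 ≡ 108 (mod 109)
55^27 ≡ 76 (mod 109)
55^36 ≡ 1 (mod 109) ✓
So ord_109(55) = 36.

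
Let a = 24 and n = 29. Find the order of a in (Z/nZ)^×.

7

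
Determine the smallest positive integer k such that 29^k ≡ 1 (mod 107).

By Lagrange's theorem, ord_107(29) divides φ(107) = 107 − 1 = 106 = 2 · 53.
Divisors of 106: 1, 2, 53, 106.
Evaluate successive powers at the divisors of 106:
29^1 ≡ 29 (mod 107)
29^2 ≡ 92 (mod 107)
29^53 ≡ 1 (mod 107) ✓
Therefore the multiplicative order of 29 modulo 107 is 53.

53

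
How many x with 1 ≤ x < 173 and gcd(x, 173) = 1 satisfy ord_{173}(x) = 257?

0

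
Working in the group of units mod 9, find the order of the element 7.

3

ord(7) | φ(9) = φ(3^2) = 3·(3−1) = 6 = 2 · 3.
Divisors of 6: 1, 2, 3, 6.
Check 7^d mod 9 for each divisor in increasing order:
7^1 ≡ 7
7^2 ≡ 4
7^3 ≡ 1
Therefore the multiplicative order of 7 modulo 9 is 3.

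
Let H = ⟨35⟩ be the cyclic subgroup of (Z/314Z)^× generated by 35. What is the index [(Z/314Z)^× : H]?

4

ord(35) | φ(314) = φ(2)·φ(157) = 1·156 = 156 = 2^2 · 3 · 13.
Divisors of 156: 1, 2, 3, 4, 6, 12, 13, 26, 39, 52, 78, 156.
Evaluate successive powers at the divisors of 156:
35^1 ≡ 35 (mod 314)
35^2 ≡ 283 (mod 314)
35^3 ≡ 171 (mod 314)
35^4 ≡ 19 (mod 314)
35^6 ≡ 39 (mod 314)
35^12 ≡ 265 (mod 314)
35^13 ≡ 169 (mod 314)
35^26 ≡ 301 (mod 314)
35^39 ≡ 1 (mod 314) ✓
So ord_314(35) = 39, hence |⟨35⟩| = 39.
Index = |(Z/314Z)^×| / |⟨35⟩| = 156 / 39 = 4.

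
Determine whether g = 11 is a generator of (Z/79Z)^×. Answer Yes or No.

No

φ(79) = 79 − 1 = 78 = 2 · 3 · 13.
An element g generates (Z/79Z)^× iff g^(78/q) ≢ 1 (mod 79) for each prime q ∈ {2, 3, 13}.
11^39 ≡ 1 (mod 79)  [q = 2: ≡ 1 ✗]
11^26 ≡ 55 (mod 79)  [q = 3: ≢ 1 ✓]
11^6 ≡ 65 (mod 79)  [q = 13: ≢ 1 ✓]
Since 11^39 ≡ 1, the order of 11 divides 39 < 78, so 11 is not a primitive root.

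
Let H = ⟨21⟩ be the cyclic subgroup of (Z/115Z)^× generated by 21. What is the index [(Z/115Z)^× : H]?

4

ord(21) | φ(115) = φ(5·23) = (5−1)·(23−1) = 4·22 = 88 = 2^3 · 11.
Divisors of 88: 1, 2, 4, 8, 11, 22, 44, 88.
Check 21^d mod 115 for each divisor in increasing order:
21^1 ≡ 21
21^2 ≡ 96
21^4 ≡ 16
21^8 ≡ 26
21^11 ≡ 91
21^22 ≡ 1
So ord_115(21) = 22, hence |⟨21⟩| = 22.
The index is φ(115) / ord(21) = 88 / 22 = 4.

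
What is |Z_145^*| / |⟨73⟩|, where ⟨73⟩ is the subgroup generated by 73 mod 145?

ord(73) | φ(145) = φ(5·29) = (5−1)·(29−1) = 4·28 = 112 = 2^4 · 7.
Divisors of 112: 1, 2, 4, 7, 8, 14, 16, 28, 56, 112.
Evaluate successive powers at the divisors of 112:
73^1 ≡ 73
73^2 ≡ 109
73^4 ≡ 136
73^7 ≡ 17
73^8 ≡ 81
73^14 ≡ 144
73^16 ≡ 36
73^28 ≡ 1
The order of 73 is 28, so the subgroup it generates has 28 elements.
Index = |(Z/145Z)^×| / |⟨73⟩| = 112 / 28 = 4.

4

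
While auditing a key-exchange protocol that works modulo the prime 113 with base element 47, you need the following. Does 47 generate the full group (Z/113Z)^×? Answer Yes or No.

Yes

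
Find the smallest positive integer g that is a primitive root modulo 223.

φ(223) = 223 − 1 = 222 = 2 · 3 · 37.
Test candidates g = 2, 3, … against the prime factors q ∈ {2, 3, 37} of φ(223): g is a generator iff g^(222/q) ≢ 1 for every such q.
g = 2: 2^111 ≡ 1 — hits 1, so not a primitive root.
g = 3: 3^111 ≡ 222; 3^74 ≡ 183; 3^6 ≡ 60 — none is 1, so 3 is a primitive root.
Hence the least primitive root of 223 is 3.

3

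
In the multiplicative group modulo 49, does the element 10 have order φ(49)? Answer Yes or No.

Yes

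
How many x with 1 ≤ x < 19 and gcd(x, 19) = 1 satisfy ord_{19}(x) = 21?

0

φ(19) = 19 − 1 = 18 = 2 · 3^2.
Since (Z/19Z)^× is cyclic of order 18, the number of elements of order d is φ(d) when d | 18 and 0 otherwise.
21 does not divide 18, so no element of (Z/19Z)^× has order 21.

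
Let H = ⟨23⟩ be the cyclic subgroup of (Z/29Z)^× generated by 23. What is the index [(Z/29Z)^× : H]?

4

Since 23 ∈ (Z/29Z)^×, its order divides φ(29) = 29 − 1 = 28 = 2^2 · 7.
Divisors of 28: 1, 2, 4, 7, 14, 28.
Evaluate successive powers at the divisors of 28:
23^1 ≡ 23 (mod 29)
23^2 ≡ 7 (mod 29)
23^4 ≡ 20 (mod 29)
23^7 ≡ 1 (mod 29) ✓
So ord_29(23) = 7, hence |⟨23⟩| = 7.
The index is φ(29) / ord(23) = 28 / 7 = 4.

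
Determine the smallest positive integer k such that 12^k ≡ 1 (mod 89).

8

By Lagrange's theorem, ord_89(12) divides φ(89) = 89 − 1 = 88 = 2^3 · 11.
Divisors of 88: 1, 2, 4, 8, 11, 22, 44, 88.
Evaluate successive powers at the divisors of 88:
12^1 ≡ 12 (mod 89)
12^2 ≡ 55 (mod 89)
12^4 ≡ 88 (mod 89)
12^8 ≡ 1 (mod 89) ✓
So ord_89(12) = 8.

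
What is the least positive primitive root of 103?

5

φ(103) = 103 − 1 = 102 = 2 · 3 · 17.
Test candidates g = 2, 3, … against the prime factors q ∈ {2, 3, 17} of φ(103): g is a generator iff g^(102/q) ≢ 1 for every such q.
g = 2: 2^51 ≡ 1 — hits 1, so not a primitive root.
g = 3: 3^51 ≡ 102; 3^34 ≡ 1 — hits 1, so not a primitive root.
g = 4: 4^51 ≡ 1 — hits 1, so not a primitive root.
g = 5: 5^51 ≡ 102; 5^34 ≡ 56; 5^6 ≡ 72 — none is 1, so 5 is a primitive root.
So 5 is the smallest generator of (Z/103Z)^×.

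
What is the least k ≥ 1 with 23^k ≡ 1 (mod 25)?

20

Since 23 ∈ (Z/25Z)^×, its order divides φ(25) = φ(5^2) = 5·(5−1) = 20 = 2^2 · 5.
Divisors of 20: 1, 2, 4, 5, 10, 20.
Compute 23^d (mod 25) for the divisors d until we hit 1:
23^1 ≡ 23
23^2 ≡ 4
23^4 ≡ 16
23^5 ≡ 18
23^10 ≡ 24
23^20 ≡ 1
So ord_25(23) = 20.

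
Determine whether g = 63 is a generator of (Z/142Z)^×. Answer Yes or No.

φ(142) = φ(2)·φ(71) = 1·70 = 70 = 2 · 5 · 7.
It suffices to check that the order of 63 is not a proper divisor of 70: compute 63^(70/q) for q ∈ {2, 5, 7}.
63^35 ≡ 141 (mod 142)  [q = 2: ≢ 1 ✓]
63^14 ≡ 57 (mod 142)  [q = 5: ≢ 1 ✓]
63^10 ≡ 91 (mod 142)  [q = 7: ≢ 1 ✓]
All checks pass, so 63 has order 70 and is a primitive root modulo 142.

Yes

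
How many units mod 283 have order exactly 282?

92

φ(283) = 283 − 1 = 282 = 2 · 3 · 47.
In a cyclic group of order 282, there are φ(d) elements of order d for each divisor d of 282, and zero for non-divisors.
282 = 2 · 3 · 47 divides 282, and φ(282) = 92.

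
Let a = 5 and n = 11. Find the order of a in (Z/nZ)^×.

The order of 5 must divide φ(11) = 11 − 1 = 10 = 2 · 5.
Divisors of 10: 1, 2, 5, 10.
Evaluate successive powers at the divisors of 10:
5^1 ≡ 5
5^2 ≡ 3
5^5 ≡ 1
So ord_11(5) = 5.

5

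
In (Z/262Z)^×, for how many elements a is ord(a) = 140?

φ(262) = φ(2)·φ(131) = 1·130 = 130 = 2 · 5 · 13.
In a cyclic group of order 130, there are φ(d) elements of order d for each divisor d of 130, and zero for non-divisors.
140 does not divide 130, so no element of (Z/262Z)^× has order 140.

0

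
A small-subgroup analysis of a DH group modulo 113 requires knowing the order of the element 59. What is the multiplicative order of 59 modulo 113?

112

ord(59) | φ(113) = 113 − 1 = 112 = 2^4 · 7.
Divisors of 112: 1, 2, 4, 7, 8, 14, 16, 28, 56, 112.
Check 59^d mod 113 for each divisor in increasing order:
59^1 ≡ 59
59^2 ≡ 91
59^4 ≡ 32
59^7 ≡ 48
59^8 ≡ 7
59^14 ≡ 44
59^16 ≡ 49
59^28 ≡ 15
59^56 ≡ 112
59^112 ≡ 1
So ord_113(59) = 112.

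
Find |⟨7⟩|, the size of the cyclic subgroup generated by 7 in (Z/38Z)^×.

By Lagrange's theorem, ord_38(7) divides φ(38) = φ(2)·φ(19) = 1·18 = 18 = 2 · 3^2.
Divisors of 18: 1, 2, 3, 6, 9, 18.
Compute 7^d (mod 38) for the divisors d until we hit 1:
7^1 ≡ 7 (mod 38)
7^2 ≡ 11 (mod 38)
7^3 ≡ 1 (mod 38) ✓
So ord_38(7) = 3.

3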